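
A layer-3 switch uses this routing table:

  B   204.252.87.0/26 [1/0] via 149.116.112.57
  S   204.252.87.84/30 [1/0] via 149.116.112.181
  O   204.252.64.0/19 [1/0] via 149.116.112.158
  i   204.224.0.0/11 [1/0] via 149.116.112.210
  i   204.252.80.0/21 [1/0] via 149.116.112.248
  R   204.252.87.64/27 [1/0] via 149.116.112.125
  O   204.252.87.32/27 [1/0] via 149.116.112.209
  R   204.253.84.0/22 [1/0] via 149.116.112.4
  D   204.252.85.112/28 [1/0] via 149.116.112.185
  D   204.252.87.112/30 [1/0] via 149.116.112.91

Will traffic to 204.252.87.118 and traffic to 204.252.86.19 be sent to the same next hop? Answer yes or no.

204.252.87.118: longest match 204.252.80.0/21 -> 149.116.112.248
204.252.86.19: longest match 204.252.80.0/21 -> 149.116.112.248

yes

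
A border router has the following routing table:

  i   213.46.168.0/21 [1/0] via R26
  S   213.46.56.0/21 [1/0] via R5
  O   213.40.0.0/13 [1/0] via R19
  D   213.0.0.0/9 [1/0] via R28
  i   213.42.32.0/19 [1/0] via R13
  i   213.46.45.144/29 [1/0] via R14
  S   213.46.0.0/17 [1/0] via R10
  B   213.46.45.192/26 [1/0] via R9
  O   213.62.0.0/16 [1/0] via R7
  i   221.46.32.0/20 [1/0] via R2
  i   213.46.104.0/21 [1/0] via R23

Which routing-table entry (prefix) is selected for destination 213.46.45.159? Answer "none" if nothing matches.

Entries matching 213.46.45.159:
  213.0.0.0/9 (213.0.0.0 - 213.127.255.255)
  213.40.0.0/13 (213.40.0.0 - 213.47.255.255)
  213.46.0.0/17 (213.46.0.0 - 213.46.127.255)
Most specific is 213.46.0.0/17.

213.46.0.0/17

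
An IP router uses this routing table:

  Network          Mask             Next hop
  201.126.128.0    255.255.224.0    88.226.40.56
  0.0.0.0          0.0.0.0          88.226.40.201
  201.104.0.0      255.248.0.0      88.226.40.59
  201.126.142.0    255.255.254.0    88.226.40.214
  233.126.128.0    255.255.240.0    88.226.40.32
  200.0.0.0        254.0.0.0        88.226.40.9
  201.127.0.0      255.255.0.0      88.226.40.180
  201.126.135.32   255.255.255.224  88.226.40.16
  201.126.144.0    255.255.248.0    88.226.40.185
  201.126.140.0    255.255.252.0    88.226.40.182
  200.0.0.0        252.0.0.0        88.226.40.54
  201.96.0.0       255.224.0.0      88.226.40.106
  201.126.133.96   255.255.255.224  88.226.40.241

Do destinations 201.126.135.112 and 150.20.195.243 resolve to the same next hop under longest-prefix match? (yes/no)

no

201.126.135.112: longest match 201.126.128.0/19 -> 88.226.40.56
150.20.195.243: longest match 0.0.0.0/0 -> 88.226.40.201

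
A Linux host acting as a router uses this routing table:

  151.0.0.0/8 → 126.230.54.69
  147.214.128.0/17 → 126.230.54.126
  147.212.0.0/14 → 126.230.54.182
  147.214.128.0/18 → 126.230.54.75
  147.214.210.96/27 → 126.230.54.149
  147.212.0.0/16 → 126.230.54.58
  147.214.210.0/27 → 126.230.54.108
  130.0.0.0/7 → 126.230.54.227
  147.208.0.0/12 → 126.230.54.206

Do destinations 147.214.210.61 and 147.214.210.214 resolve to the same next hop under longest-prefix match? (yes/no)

147.214.210.61: longest match 147.214.128.0/17 -> 126.230.54.126
147.214.210.214: longest match 147.214.128.0/17 -> 126.230.54.126

yes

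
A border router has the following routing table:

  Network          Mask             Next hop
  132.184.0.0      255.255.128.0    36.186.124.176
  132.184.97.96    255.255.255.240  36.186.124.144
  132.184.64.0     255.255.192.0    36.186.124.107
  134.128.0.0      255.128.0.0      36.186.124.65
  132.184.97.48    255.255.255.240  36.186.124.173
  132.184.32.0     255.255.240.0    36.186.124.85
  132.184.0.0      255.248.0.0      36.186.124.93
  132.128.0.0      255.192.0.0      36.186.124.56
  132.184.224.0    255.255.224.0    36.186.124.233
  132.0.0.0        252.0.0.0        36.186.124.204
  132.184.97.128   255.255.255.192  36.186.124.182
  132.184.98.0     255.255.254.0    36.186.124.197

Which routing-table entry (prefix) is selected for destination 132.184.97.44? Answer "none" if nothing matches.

132.184.64.0/18

Entries matching 132.184.97.44:
  132.0.0.0/6 (132.0.0.0 - 135.255.255.255)
  132.128.0.0/10 (132.128.0.0 - 132.191.255.255)
  132.184.0.0/13 (132.184.0.0 - 132.191.255.255)
  132.184.0.0/17 (132.184.0.0 - 132.184.127.255)
  132.184.64.0/18 (132.184.64.0 - 132.184.127.255)
Most specific is 132.184.64.0/18.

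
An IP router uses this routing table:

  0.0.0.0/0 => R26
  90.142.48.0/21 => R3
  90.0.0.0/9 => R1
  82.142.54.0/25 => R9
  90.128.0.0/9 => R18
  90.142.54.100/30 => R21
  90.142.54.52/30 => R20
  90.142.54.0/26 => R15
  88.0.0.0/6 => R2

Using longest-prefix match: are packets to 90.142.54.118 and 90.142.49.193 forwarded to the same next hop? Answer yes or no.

yes

90.142.54.118: longest match 90.142.48.0/21 -> R3
90.142.49.193: longest match 90.142.48.0/21 -> R3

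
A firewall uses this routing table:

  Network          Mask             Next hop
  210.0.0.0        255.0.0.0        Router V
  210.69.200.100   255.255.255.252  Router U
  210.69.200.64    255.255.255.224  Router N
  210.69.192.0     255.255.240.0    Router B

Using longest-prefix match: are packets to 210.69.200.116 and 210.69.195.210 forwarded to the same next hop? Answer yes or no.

yes

210.69.200.116: longest match 210.69.192.0/20 -> Router B
210.69.195.210: longest match 210.69.192.0/20 -> Router B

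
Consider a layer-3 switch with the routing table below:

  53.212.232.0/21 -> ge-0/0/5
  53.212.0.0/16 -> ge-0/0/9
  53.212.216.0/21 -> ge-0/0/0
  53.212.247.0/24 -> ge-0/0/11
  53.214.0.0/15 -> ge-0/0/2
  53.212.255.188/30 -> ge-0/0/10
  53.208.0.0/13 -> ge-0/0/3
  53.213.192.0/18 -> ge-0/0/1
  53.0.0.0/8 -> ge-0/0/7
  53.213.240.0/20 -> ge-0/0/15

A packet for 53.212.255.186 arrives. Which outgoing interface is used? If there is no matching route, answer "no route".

ge-0/0/9

Routes whose prefix contains 53.212.255.186:
  53.0.0.0/8 (53.0.0.0 - 53.255.255.255) -> ge-0/0/7
  53.208.0.0/13 (53.208.0.0 - 53.215.255.255) -> ge-0/0/3
  53.212.0.0/16 (53.212.0.0 - 53.212.255.255) -> ge-0/0/9
More-specific entries that do NOT match:
  53.212.255.188/30 (53.212.255.188 - 53.212.255.191) does not contain 53.212.255.186
  53.212.247.0/24 (53.212.247.0 - 53.212.247.255) does not contain 53.212.255.186
  53.212.232.0/21 (53.212.232.0 - 53.212.239.255) does not contain 53.212.255.186
  53.212.216.0/21 (53.212.216.0 - 53.212.223.255) does not contain 53.212.255.186
  53.213.240.0/20 (53.213.240.0 - 53.213.255.255) does not contain 53.212.255.186
  53.213.192.0/18 (53.213.192.0 - 53.213.255.255) does not contain 53.212.255.186
Longest matching prefix is /16 -> interface ge-0/0/9.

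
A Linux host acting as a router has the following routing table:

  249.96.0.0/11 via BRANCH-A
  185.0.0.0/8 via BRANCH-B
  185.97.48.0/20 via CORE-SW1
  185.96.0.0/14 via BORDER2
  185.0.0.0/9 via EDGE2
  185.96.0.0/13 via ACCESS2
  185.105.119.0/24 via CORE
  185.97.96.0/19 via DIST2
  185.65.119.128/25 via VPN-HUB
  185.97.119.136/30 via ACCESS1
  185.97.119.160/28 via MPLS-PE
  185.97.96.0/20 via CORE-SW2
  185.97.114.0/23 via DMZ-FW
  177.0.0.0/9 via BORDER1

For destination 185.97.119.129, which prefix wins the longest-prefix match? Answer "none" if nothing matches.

185.97.96.0/19

Entries matching 185.97.119.129:
  185.0.0.0/8 (185.0.0.0 - 185.255.255.255)
  185.0.0.0/9 (185.0.0.0 - 185.127.255.255)
  185.96.0.0/13 (185.96.0.0 - 185.103.255.255)
  185.96.0.0/14 (185.96.0.0 - 185.99.255.255)
  185.97.96.0/19 (185.97.96.0 - 185.97.127.255)
Most specific is 185.97.96.0/19.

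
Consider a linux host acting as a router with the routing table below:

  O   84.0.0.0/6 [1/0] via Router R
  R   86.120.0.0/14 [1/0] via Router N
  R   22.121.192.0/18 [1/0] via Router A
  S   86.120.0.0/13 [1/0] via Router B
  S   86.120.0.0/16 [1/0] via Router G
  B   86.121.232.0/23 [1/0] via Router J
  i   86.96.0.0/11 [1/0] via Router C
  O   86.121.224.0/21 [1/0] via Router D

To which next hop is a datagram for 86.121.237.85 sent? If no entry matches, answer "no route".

Routes whose prefix contains 86.121.237.85:
  84.0.0.0/6 (84.0.0.0 - 87.255.255.255) -> Router R
  86.96.0.0/11 (86.96.0.0 - 86.127.255.255) -> Router C
  86.120.0.0/13 (86.120.0.0 - 86.127.255.255) -> Router B
  86.120.0.0/14 (86.120.0.0 - 86.123.255.255) -> Router N
More-specific entries that do NOT match:
  86.121.232.0/23 (86.121.232.0 - 86.121.233.255) does not contain 86.121.237.85
  86.121.224.0/21 (86.121.224.0 - 86.121.231.255) does not contain 86.121.237.85
  22.121.192.0/18 (22.121.192.0 - 22.121.255.255) does not contain 86.121.237.85
  86.120.0.0/16 (86.120.0.0 - 86.120.255.255) does not contain 86.121.237.85
Longest matching prefix is /14 -> next hop Router N.

Router N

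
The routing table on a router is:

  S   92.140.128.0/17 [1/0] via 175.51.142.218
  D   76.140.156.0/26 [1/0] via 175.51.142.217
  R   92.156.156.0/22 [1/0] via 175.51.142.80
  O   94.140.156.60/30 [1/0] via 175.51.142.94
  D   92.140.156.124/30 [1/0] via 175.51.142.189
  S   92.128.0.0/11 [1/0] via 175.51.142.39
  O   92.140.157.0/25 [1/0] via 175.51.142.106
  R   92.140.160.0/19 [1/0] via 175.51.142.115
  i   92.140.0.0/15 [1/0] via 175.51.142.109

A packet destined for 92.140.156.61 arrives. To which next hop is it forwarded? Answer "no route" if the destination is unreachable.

Routes whose prefix contains 92.140.156.61:
  92.128.0.0/11 (92.128.0.0 - 92.159.255.255) -> 175.51.142.39
  92.140.0.0/15 (92.140.0.0 - 92.141.255.255) -> 175.51.142.109
  92.140.128.0/17 (92.140.128.0 - 92.140.255.255) -> 175.51.142.218
More-specific entries that do NOT match:
  94.140.156.60/30 (94.140.156.60 - 94.140.156.63) does not contain 92.140.156.61
  92.140.156.124/30 (92.140.156.124 - 92.140.156.127) does not contain 92.140.156.61
  76.140.156.0/26 (76.140.156.0 - 76.140.156.63) does not contain 92.140.156.61
  92.140.157.0/25 (92.140.157.0 - 92.140.157.127) does not contain 92.140.156.61
  92.156.156.0/22 (92.156.156.0 - 92.156.159.255) does not contain 92.140.156.61
  92.140.160.0/19 (92.140.160.0 - 92.140.191.255) does not contain 92.140.156.61
Longest matching prefix is /17 -> next hop 175.51.142.218.

175.51.142.218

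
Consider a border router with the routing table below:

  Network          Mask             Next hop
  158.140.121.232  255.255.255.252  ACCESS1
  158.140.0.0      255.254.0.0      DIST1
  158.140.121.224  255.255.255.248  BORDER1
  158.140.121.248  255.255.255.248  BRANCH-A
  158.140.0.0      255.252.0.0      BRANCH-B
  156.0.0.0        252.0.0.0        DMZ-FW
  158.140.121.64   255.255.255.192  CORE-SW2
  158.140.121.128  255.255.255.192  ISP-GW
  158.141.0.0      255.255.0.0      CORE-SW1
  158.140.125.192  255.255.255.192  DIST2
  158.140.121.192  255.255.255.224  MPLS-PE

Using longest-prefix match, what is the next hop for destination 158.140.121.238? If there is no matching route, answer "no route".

DIST1

Routes whose prefix contains 158.140.121.238:
  156.0.0.0/6 (156.0.0.0 - 159.255.255.255) -> DMZ-FW
  158.140.0.0/14 (158.140.0.0 - 158.143.255.255) -> BRANCH-B
  158.140.0.0/15 (158.140.0.0 - 158.141.255.255) -> DIST1
More-specific entries that do NOT match:
  158.140.121.232/30 (158.140.121.232 - 158.140.121.235) does not contain 158.140.121.238
  158.140.121.224/29 (158.140.121.224 - 158.140.121.231) does not contain 158.140.121.238
  158.140.121.248/29 (158.140.121.248 - 158.140.121.255) does not contain 158.140.121.238
  158.140.121.192/27 (158.140.121.192 - 158.140.121.223) does not contain 158.140.121.238
  158.140.121.64/26 (158.140.121.64 - 158.140.121.127) does not contain 158.140.121.238
  158.140.121.128/26 (158.140.121.128 - 158.140.121.191) does not contain 158.140.121.238
  158.140.125.192/26 (158.140.125.192 - 158.140.125.255) does not contain 158.140.121.238
  158.141.0.0/16 (158.141.0.0 - 158.141.255.255) does not contain 158.140.121.238
Longest matching prefix is /15 -> next hop DIST1.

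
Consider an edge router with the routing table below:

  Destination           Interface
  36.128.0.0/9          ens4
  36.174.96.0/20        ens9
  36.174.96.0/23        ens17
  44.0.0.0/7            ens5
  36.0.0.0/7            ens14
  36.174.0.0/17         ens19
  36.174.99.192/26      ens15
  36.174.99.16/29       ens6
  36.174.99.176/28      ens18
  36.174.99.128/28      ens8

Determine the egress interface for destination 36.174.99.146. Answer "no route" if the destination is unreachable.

Routes whose prefix contains 36.174.99.146:
  36.0.0.0/7 (36.0.0.0 - 37.255.255.255) -> ens14
  36.128.0.0/9 (36.128.0.0 - 36.255.255.255) -> ens4
  36.174.0.0/17 (36.174.0.0 - 36.174.127.255) -> ens19
  36.174.96.0/20 (36.174.96.0 - 36.174.111.255) -> ens9
More-specific entries that do NOT match:
  36.174.99.16/29 (36.174.99.16 - 36.174.99.23) does not contain 36.174.99.146
  36.174.99.176/28 (36.174.99.176 - 36.174.99.191) does not contain 36.174.99.146
  36.174.99.128/28 (36.174.99.128 - 36.174.99.143) does not contain 36.174.99.146
  36.174.99.192/26 (36.174.99.192 - 36.174.99.255) does not contain 36.174.99.146
  36.174.96.0/23 (36.174.96.0 - 36.174.97.255) does not contain 36.174.99.146
Longest matching prefix is /20 -> interface ens9.

ens9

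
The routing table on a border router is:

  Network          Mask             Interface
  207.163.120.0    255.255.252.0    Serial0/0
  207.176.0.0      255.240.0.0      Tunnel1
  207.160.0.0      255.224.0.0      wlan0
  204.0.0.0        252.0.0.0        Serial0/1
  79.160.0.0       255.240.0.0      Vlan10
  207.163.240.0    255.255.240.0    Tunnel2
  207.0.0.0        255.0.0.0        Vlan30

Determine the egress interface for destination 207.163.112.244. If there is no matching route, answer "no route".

Routes whose prefix contains 207.163.112.244:
  204.0.0.0/6 (204.0.0.0 - 207.255.255.255) -> Serial0/1
  207.0.0.0/8 (207.0.0.0 - 207.255.255.255) -> Vlan30
  207.160.0.0/11 (207.160.0.0 - 207.191.255.255) -> wlan0
More-specific entries that do NOT match:
  207.163.120.0/22 (207.163.120.0 - 207.163.123.255) does not contain 207.163.112.244
  207.163.240.0/20 (207.163.240.0 - 207.163.255.255) does not contain 207.163.112.244
  207.176.0.0/12 (207.176.0.0 - 207.191.255.255) does not contain 207.163.112.244
  79.160.0.0/12 (79.160.0.0 - 79.175.255.255) does not contain 207.163.112.244
Longest matching prefix is /11 -> interface wlan0.

wlan0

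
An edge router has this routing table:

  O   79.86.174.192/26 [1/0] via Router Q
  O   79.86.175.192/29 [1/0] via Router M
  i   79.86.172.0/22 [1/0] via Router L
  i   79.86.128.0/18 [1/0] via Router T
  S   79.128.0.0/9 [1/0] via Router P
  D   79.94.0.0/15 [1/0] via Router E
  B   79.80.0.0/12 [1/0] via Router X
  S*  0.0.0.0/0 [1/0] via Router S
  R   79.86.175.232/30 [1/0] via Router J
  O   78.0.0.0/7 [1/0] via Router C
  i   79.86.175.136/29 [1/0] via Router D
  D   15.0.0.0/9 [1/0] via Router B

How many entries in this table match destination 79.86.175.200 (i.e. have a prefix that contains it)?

Prefixes containing 79.86.175.200:
  0.0.0.0/0 (default, matches everything)
  78.0.0.0/7 (78.0.0.0 - 79.255.255.255)
  79.80.0.0/12 (79.80.0.0 - 79.95.255.255)
  79.86.128.0/18 (79.86.128.0 - 79.86.191.255)
  79.86.172.0/22 (79.86.172.0 - 79.86.175.255)
Total matching entries: 5.

5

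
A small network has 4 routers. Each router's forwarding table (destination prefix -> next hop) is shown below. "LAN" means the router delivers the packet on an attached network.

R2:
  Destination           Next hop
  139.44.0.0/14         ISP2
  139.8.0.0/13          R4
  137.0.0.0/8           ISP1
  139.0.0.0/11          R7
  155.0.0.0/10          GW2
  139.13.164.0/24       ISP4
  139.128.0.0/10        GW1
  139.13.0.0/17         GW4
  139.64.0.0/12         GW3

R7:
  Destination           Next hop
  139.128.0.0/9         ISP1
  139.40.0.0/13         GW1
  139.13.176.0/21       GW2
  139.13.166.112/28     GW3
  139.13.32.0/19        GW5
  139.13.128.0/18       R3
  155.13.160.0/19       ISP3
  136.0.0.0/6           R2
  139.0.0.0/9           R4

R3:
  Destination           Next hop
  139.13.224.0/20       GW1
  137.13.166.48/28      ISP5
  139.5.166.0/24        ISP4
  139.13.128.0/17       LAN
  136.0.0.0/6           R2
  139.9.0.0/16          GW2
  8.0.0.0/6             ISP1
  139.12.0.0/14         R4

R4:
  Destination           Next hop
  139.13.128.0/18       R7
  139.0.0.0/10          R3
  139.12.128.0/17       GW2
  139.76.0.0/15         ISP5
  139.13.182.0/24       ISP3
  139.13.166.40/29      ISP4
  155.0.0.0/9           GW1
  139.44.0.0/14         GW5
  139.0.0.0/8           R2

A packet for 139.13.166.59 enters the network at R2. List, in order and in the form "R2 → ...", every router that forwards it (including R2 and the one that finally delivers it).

R2 → R4 → R7 → R3

At R2: longest match for 139.13.166.59 is 139.8.0.0/13 -> R4
At R4: longest match for 139.13.166.59 is 139.13.128.0/18 -> R7
At R7: longest match for 139.13.166.59 is 139.13.128.0/18 -> R3
At R3: longest match for 139.13.166.59 is 139.13.128.0/17 -> LAN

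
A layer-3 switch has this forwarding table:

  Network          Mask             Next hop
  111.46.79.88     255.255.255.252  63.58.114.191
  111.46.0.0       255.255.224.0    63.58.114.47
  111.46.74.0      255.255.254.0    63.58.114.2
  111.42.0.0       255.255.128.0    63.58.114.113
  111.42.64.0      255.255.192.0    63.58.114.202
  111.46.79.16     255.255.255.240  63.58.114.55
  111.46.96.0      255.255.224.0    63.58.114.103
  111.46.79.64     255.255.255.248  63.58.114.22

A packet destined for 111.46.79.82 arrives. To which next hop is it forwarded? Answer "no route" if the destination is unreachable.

no route

No entry's prefix contains 111.46.79.82; there is no default route.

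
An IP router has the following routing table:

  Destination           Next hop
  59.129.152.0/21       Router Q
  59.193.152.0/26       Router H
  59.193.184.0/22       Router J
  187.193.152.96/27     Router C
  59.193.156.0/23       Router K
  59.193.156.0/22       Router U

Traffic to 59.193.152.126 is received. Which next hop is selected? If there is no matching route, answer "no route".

No entry's prefix contains 59.193.152.126; there is no default route.

no route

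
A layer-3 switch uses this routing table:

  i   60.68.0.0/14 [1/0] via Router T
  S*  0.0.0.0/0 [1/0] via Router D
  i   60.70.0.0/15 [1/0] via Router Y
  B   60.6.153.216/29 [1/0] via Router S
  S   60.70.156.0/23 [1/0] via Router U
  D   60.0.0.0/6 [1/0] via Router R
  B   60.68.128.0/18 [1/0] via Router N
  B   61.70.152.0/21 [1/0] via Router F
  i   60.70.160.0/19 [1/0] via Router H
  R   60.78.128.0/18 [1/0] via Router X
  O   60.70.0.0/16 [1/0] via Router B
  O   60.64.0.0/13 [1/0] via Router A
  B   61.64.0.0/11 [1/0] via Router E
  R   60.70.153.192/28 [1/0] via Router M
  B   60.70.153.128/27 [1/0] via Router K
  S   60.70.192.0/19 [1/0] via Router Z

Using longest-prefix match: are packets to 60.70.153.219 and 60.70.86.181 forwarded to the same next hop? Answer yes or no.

yes

60.70.153.219: longest match 60.70.0.0/16 -> Router B
60.70.86.181: longest match 60.70.0.0/16 -> Router B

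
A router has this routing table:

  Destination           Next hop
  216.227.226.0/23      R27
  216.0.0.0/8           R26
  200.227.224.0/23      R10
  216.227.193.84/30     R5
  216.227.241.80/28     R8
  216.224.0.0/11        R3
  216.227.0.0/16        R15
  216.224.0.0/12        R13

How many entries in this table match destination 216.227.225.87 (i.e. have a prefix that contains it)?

4

Prefixes containing 216.227.225.87:
  216.0.0.0/8 (216.0.0.0 - 216.255.255.255)
  216.224.0.0/11 (216.224.0.0 - 216.255.255.255)
  216.224.0.0/12 (216.224.0.0 - 216.239.255.255)
  216.227.0.0/16 (216.227.0.0 - 216.227.255.255)
Total matching entries: 4.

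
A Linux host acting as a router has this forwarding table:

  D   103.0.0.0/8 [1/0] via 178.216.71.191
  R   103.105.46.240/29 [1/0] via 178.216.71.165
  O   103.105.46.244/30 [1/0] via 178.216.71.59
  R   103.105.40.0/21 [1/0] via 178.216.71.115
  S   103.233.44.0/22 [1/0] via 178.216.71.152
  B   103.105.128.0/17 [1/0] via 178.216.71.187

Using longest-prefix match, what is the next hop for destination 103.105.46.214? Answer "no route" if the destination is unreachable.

178.216.71.115

Routes whose prefix contains 103.105.46.214:
  103.0.0.0/8 (103.0.0.0 - 103.255.255.255) -> 178.216.71.191
  103.105.40.0/21 (103.105.40.0 - 103.105.47.255) -> 178.216.71.115
More-specific entries that do NOT match:
  103.105.46.244/30 (103.105.46.244 - 103.105.46.247) does not contain 103.105.46.214
  103.105.46.240/29 (103.105.46.240 - 103.105.46.247) does not contain 103.105.46.214
  103.233.44.0/22 (103.233.44.0 - 103.233.47.255) does not contain 103.105.46.214
Longest matching prefix is /21 -> next hop 178.216.71.115.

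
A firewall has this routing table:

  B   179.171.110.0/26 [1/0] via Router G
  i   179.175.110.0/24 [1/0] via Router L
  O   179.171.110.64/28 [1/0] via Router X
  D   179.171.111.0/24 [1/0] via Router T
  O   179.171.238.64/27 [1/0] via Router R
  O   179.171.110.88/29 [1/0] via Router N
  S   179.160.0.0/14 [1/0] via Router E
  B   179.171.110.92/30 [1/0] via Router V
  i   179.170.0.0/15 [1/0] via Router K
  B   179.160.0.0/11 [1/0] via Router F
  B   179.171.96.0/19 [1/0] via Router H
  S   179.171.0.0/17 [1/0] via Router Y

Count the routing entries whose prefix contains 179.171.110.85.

4

Prefixes containing 179.171.110.85:
  179.160.0.0/11 (179.160.0.0 - 179.191.255.255)
  179.170.0.0/15 (179.170.0.0 - 179.171.255.255)
  179.171.0.0/17 (179.171.0.0 - 179.171.127.255)
  179.171.96.0/19 (179.171.96.0 - 179.171.127.255)
Total matching entries: 4.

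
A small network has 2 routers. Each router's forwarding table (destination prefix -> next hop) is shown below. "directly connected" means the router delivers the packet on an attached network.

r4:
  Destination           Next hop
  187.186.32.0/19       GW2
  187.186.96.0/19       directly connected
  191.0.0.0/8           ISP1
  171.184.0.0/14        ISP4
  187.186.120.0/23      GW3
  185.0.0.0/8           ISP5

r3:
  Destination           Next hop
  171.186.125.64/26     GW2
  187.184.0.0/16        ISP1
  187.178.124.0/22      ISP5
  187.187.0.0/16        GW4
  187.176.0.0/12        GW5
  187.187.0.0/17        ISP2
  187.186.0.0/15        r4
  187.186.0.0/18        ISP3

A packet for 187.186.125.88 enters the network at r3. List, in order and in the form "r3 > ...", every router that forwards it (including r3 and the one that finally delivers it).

At r3: longest match for 187.186.125.88 is 187.186.0.0/15 -> r4
At r4: longest match for 187.186.125.88 is 187.186.96.0/19 -> directly connected

r3 > r4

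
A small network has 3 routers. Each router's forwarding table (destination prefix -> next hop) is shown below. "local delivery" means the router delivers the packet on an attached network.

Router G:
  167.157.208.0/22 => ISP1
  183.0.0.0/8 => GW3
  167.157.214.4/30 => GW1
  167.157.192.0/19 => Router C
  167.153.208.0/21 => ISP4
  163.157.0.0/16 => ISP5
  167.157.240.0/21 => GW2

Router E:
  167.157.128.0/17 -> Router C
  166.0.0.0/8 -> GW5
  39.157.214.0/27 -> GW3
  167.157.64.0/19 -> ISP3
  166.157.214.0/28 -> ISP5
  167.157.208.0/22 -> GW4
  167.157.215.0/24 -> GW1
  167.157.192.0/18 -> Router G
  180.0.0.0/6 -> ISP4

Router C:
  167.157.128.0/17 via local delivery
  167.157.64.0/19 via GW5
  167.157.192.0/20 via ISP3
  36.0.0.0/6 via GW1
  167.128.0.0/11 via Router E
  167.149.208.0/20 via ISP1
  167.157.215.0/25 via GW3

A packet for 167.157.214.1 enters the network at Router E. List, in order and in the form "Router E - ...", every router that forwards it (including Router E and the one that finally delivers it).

At Router E: longest match for 167.157.214.1 is 167.157.192.0/18 -> Router G
At Router G: longest match for 167.157.214.1 is 167.157.192.0/19 -> Router C
At Router C: longest match for 167.157.214.1 is 167.157.128.0/17 -> local delivery

Router E - Router G - Router C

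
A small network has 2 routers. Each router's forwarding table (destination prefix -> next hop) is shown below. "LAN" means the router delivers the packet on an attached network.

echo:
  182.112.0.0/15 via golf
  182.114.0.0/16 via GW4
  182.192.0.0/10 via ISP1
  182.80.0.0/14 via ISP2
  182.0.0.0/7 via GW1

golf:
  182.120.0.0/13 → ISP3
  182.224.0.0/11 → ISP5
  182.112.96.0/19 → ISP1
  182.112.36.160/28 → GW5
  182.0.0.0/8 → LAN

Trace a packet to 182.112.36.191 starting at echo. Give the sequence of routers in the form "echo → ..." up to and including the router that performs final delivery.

echo → golf

At echo: longest match for 182.112.36.191 is 182.112.0.0/15 -> golf
At golf: longest match for 182.112.36.191 is 182.0.0.0/8 -> LAN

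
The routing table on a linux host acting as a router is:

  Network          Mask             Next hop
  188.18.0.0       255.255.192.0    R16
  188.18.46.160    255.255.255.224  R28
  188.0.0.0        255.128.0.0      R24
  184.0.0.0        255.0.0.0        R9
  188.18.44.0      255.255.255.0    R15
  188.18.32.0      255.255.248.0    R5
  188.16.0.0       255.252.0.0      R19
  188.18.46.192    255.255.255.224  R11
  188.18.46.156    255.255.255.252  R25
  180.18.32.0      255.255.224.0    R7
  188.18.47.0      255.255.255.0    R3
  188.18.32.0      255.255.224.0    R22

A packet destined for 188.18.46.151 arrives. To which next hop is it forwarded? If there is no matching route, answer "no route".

Routes whose prefix contains 188.18.46.151:
  188.0.0.0/9 (188.0.0.0 - 188.127.255.255) -> R24
  188.16.0.0/14 (188.16.0.0 - 188.19.255.255) -> R19
  188.18.0.0/18 (188.18.0.0 - 188.18.63.255) -> R16
  188.18.32.0/19 (188.18.32.0 - 188.18.63.255) -> R22
More-specific entries that do NOT match:
  188.18.46.156/30 (188.18.46.156 - 188.18.46.159) does not contain 188.18.46.151
  188.18.46.160/27 (188.18.46.160 - 188.18.46.191) does not contain 188.18.46.151
  188.18.46.192/27 (188.18.46.192 - 188.18.46.223) does not contain 188.18.46.151
  188.18.44.0/24 (188.18.44.0 - 188.18.44.255) does not contain 188.18.46.151
  188.18.47.0/24 (188.18.47.0 - 188.18.47.255) does not contain 188.18.46.151
  188.18.32.0/21 (188.18.32.0 - 188.18.39.255) does not contain 188.18.46.151
Longest matching prefix is /19 -> next hop R22.

R22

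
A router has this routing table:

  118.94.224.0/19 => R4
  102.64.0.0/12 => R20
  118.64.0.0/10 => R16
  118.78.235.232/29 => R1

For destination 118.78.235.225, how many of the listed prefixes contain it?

Prefixes containing 118.78.235.225:
  118.64.0.0/10 (118.64.0.0 - 118.127.255.255)
Total matching entries: 1.

1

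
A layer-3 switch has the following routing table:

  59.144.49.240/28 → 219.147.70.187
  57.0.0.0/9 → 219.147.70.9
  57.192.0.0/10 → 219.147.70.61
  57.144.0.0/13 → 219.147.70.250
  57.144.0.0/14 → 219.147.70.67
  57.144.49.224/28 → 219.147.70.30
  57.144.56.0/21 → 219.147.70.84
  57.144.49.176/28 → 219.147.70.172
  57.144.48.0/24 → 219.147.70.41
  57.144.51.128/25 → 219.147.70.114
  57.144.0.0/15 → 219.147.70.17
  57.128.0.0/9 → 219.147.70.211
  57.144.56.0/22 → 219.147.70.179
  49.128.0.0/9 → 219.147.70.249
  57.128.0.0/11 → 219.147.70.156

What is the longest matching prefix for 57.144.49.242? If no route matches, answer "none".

Entries matching 57.144.49.242:
  57.128.0.0/9 (57.128.0.0 - 57.255.255.255)
  57.128.0.0/11 (57.128.0.0 - 57.159.255.255)
  57.144.0.0/13 (57.144.0.0 - 57.151.255.255)
  57.144.0.0/14 (57.144.0.0 - 57.147.255.255)
  57.144.0.0/15 (57.144.0.0 - 57.145.255.255)
Most specific is 57.144.0.0/15.

57.144.0.0/15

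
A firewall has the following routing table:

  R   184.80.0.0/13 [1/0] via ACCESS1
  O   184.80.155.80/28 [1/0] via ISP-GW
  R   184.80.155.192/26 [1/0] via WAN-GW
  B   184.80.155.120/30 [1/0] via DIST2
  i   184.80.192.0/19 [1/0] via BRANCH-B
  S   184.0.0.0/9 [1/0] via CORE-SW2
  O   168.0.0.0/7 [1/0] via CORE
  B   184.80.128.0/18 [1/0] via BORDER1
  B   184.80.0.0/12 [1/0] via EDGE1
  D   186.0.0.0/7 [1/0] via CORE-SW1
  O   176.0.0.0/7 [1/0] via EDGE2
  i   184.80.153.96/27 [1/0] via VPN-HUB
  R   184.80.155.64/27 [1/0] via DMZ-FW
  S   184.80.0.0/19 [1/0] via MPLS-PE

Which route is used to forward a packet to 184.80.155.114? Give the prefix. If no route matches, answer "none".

184.80.128.0/18

Entries matching 184.80.155.114:
  184.0.0.0/9 (184.0.0.0 - 184.127.255.255)
  184.80.0.0/12 (184.80.0.0 - 184.95.255.255)
  184.80.0.0/13 (184.80.0.0 - 184.87.255.255)
  184.80.128.0/18 (184.80.128.0 - 184.80.191.255)
Most specific is 184.80.128.0/18.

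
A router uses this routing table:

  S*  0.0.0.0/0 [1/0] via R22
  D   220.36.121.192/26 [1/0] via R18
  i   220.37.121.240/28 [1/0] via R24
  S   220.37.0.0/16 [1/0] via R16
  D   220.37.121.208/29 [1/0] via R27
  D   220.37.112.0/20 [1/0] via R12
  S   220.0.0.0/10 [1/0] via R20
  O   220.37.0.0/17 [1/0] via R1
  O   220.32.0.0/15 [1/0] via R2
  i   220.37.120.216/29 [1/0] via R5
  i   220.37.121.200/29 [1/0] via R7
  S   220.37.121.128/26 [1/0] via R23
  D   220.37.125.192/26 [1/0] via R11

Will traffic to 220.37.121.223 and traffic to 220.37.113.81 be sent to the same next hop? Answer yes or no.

220.37.121.223: longest match 220.37.112.0/20 -> R12
220.37.113.81: longest match 220.37.112.0/20 -> R12

yes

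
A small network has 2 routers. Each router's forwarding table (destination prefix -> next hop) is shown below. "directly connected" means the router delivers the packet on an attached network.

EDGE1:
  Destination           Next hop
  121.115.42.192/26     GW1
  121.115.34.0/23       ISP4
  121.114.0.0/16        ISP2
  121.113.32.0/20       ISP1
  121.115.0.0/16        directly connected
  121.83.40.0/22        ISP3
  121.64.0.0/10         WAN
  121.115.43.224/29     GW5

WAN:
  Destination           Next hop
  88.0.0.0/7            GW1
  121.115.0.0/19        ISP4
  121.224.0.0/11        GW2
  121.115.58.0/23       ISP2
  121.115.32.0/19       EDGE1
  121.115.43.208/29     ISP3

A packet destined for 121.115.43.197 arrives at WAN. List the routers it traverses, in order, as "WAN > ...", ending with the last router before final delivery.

At WAN: longest match for 121.115.43.197 is 121.115.32.0/19 -> EDGE1
At EDGE1: longest match for 121.115.43.197 is 121.115.0.0/16 -> directly connected

WAN > EDGE1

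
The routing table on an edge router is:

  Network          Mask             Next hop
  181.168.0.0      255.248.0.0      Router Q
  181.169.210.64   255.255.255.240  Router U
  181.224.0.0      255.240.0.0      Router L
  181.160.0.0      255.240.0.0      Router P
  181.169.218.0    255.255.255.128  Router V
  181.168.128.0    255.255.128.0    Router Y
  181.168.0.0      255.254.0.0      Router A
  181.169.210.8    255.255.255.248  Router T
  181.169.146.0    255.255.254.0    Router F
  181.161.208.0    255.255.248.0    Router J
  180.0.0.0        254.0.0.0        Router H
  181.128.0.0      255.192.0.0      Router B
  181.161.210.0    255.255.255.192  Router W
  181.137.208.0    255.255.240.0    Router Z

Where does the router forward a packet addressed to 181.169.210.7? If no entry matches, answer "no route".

Router A

Routes whose prefix contains 181.169.210.7:
  180.0.0.0/7 (180.0.0.0 - 181.255.255.255) -> Router H
  181.128.0.0/10 (181.128.0.0 - 181.191.255.255) -> Router B
  181.160.0.0/12 (181.160.0.0 - 181.175.255.255) -> Router P
  181.168.0.0/13 (181.168.0.0 - 181.175.255.255) -> Router Q
  181.168.0.0/15 (181.168.0.0 - 181.169.255.255) -> Router A
More-specific entries that do NOT match:
  181.169.210.8/29 (181.169.210.8 - 181.169.210.15) does not contain 181.169.210.7
  181.169.210.64/28 (181.169.210.64 - 181.169.210.79) does not contain 181.169.210.7
  181.161.210.0/26 (181.161.210.0 - 181.161.210.63) does not contain 181.169.210.7
  181.169.218.0/25 (181.169.218.0 - 181.169.218.127) does not contain 181.169.210.7
  181.169.146.0/23 (181.169.146.0 - 181.169.147.255) does not contain 181.169.210.7
  181.161.208.0/21 (181.161.208.0 - 181.161.215.255) does not contain 181.169.210.7
  181.137.208.0/20 (181.137.208.0 - 181.137.223.255) does not contain 181.169.210.7
  181.168.128.0/17 (181.168.128.0 - 181.168.255.255) does not contain 181.169.210.7
Longest matching prefix is /15 -> next hop Router A.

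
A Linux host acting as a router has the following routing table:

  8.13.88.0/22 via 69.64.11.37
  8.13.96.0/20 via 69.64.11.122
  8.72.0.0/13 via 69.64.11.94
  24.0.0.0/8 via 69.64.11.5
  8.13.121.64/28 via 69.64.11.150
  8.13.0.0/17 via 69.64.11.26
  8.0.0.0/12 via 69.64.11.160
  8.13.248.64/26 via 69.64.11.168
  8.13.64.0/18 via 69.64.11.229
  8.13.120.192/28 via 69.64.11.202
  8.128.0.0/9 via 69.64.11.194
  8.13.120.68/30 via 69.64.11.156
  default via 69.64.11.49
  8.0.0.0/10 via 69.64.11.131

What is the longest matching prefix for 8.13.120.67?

8.13.64.0/18

Entries matching 8.13.120.67:
  0.0.0.0/0 (default, matches everything)
  8.0.0.0/10 (8.0.0.0 - 8.63.255.255)
  8.0.0.0/12 (8.0.0.0 - 8.15.255.255)
  8.13.0.0/17 (8.13.0.0 - 8.13.127.255)
  8.13.64.0/18 (8.13.64.0 - 8.13.127.255)
Most specific is 8.13.64.0/18.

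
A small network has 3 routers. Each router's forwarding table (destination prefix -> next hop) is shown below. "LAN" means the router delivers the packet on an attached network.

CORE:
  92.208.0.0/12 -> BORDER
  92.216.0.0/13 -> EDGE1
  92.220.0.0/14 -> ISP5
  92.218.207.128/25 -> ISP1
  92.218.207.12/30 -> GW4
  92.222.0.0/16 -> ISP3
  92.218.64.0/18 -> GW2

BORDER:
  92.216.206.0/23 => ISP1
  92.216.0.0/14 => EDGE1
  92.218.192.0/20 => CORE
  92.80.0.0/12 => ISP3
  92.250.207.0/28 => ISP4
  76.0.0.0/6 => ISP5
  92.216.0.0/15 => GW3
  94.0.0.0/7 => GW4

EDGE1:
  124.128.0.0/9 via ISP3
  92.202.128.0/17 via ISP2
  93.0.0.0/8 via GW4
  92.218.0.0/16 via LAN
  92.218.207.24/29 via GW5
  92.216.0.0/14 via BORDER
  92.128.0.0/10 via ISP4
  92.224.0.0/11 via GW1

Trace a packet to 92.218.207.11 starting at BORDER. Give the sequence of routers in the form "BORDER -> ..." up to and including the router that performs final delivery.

BORDER -> CORE -> EDGE1

At BORDER: longest match for 92.218.207.11 is 92.218.192.0/20 -> CORE
At CORE: longest match for 92.218.207.11 is 92.216.0.0/13 -> EDGE1
At EDGE1: longest match for 92.218.207.11 is 92.218.0.0/16 -> LAN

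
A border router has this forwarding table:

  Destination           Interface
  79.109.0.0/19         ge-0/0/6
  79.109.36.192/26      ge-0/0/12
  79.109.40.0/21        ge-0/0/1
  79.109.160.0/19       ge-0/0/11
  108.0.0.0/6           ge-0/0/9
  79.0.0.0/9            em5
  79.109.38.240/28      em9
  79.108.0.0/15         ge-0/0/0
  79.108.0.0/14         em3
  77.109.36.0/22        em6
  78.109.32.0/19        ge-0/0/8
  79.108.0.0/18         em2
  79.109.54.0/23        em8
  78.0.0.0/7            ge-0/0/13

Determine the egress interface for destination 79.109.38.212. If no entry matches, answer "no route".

ge-0/0/0

Routes whose prefix contains 79.109.38.212:
  78.0.0.0/7 (78.0.0.0 - 79.255.255.255) -> ge-0/0/13
  79.0.0.0/9 (79.0.0.0 - 79.127.255.255) -> em5
  79.108.0.0/14 (79.108.0.0 - 79.111.255.255) -> em3
  79.108.0.0/15 (79.108.0.0 - 79.109.255.255) -> ge-0/0/0
More-specific entries that do NOT match:
  79.109.38.240/28 (79.109.38.240 - 79.109.38.255) does not contain 79.109.38.212
  79.109.36.192/26 (79.109.36.192 - 79.109.36.255) does not contain 79.109.38.212
  79.109.54.0/23 (79.109.54.0 - 79.109.55.255) does not contain 79.109.38.212
  77.109.36.0/22 (77.109.36.0 - 77.109.39.255) does not contain 79.109.38.212
  79.109.40.0/21 (79.109.40.0 - 79.109.47.255) does not contain 79.109.38.212
  79.109.0.0/19 (79.109.0.0 - 79.109.31.255) does not contain 79.109.38.212
  79.109.160.0/19 (79.109.160.0 - 79.109.191.255) does not contain 79.109.38.212
  78.109.32.0/19 (78.109.32.0 - 78.109.63.255) does not contain 79.109.38.212
  79.108.0.0/18 (79.108.0.0 - 79.108.63.255) does not contain 79.109.38.212
Longest matching prefix is /15 -> interface ge-0/0/0.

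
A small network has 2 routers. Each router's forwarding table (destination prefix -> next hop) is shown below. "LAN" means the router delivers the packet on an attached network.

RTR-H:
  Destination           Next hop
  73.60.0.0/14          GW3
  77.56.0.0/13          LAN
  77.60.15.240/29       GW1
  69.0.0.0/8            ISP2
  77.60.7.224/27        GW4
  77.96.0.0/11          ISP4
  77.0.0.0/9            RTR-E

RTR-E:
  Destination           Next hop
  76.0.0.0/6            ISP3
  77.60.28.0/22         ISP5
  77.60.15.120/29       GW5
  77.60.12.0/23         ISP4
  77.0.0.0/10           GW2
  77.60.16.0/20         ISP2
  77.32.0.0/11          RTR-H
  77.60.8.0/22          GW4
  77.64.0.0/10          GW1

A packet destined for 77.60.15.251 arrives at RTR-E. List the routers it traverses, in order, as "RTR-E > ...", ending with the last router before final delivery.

RTR-E > RTR-H

At RTR-E: longest match for 77.60.15.251 is 77.32.0.0/11 -> RTR-H
At RTR-H: longest match for 77.60.15.251 is 77.56.0.0/13 -> LAN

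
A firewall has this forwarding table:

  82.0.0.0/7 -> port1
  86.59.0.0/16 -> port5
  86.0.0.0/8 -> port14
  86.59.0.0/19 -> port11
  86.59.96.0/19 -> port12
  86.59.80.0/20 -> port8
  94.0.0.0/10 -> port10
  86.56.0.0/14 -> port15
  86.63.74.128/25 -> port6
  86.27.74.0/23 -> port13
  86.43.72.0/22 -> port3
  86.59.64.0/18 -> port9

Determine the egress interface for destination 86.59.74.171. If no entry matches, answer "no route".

port9

Routes whose prefix contains 86.59.74.171:
  86.0.0.0/8 (86.0.0.0 - 86.255.255.255) -> port14
  86.56.0.0/14 (86.56.0.0 - 86.59.255.255) -> port15
  86.59.0.0/16 (86.59.0.0 - 86.59.255.255) -> port5
  86.59.64.0/18 (86.59.64.0 - 86.59.127.255) -> port9
More-specific entries that do NOT match:
  86.63.74.128/25 (86.63.74.128 - 86.63.74.255) does not contain 86.59.74.171
  86.27.74.0/23 (86.27.74.0 - 86.27.75.255) does not contain 86.59.74.171
  86.43.72.0/22 (86.43.72.0 - 86.43.75.255) does not contain 86.59.74.171
  86.59.80.0/20 (86.59.80.0 - 86.59.95.255) does not contain 86.59.74.171
  86.59.0.0/19 (86.59.0.0 - 86.59.31.255) does not contain 86.59.74.171
  86.59.96.0/19 (86.59.96.0 - 86.59.127.255) does not contain 86.59.74.171
Longest matching prefix is /18 -> interface port9.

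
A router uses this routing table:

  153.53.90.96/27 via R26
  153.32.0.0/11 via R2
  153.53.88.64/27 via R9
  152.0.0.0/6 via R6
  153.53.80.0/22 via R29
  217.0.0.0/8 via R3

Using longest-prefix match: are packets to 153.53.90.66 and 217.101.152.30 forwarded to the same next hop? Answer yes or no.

153.53.90.66: longest match 153.32.0.0/11 -> R2
217.101.152.30: longest match 217.0.0.0/8 -> R3

no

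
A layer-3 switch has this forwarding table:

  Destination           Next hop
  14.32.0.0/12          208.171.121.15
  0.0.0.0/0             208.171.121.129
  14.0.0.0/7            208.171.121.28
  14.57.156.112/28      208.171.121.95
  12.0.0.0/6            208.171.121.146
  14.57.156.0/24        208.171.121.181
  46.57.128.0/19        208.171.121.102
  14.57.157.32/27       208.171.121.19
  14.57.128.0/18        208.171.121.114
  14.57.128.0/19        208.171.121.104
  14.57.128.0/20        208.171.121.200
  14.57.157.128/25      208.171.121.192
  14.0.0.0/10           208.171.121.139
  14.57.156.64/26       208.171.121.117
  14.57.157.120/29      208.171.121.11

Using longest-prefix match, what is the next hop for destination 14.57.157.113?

Routes whose prefix contains 14.57.157.113:
  0.0.0.0/0 (default, matches everything) -> 208.171.121.129
  12.0.0.0/6 (12.0.0.0 - 15.255.255.255) -> 208.171.121.146
  14.0.0.0/7 (14.0.0.0 - 15.255.255.255) -> 208.171.121.28
  14.0.0.0/10 (14.0.0.0 - 14.63.255.255) -> 208.171.121.139
  14.57.128.0/18 (14.57.128.0 - 14.57.191.255) -> 208.171.121.114
  14.57.128.0/19 (14.57.128.0 - 14.57.159.255) -> 208.171.121.104
More-specific entries that do NOT match:
  14.57.157.120/29 (14.57.157.120 - 14.57.157.127) does not contain 14.57.157.113
  14.57.156.112/28 (14.57.156.112 - 14.57.156.127) does not contain 14.57.157.113
  14.57.157.32/27 (14.57.157.32 - 14.57.157.63) does not contain 14.57.157.113
  14.57.156.64/26 (14.57.156.64 - 14.57.156.127) does not contain 14.57.157.113
  14.57.157.128/25 (14.57.157.128 - 14.57.157.255) does not contain 14.57.157.113
  14.57.156.0/24 (14.57.156.0 - 14.57.156.255) does not contain 14.57.157.113
  14.57.128.0/20 (14.57.128.0 - 14.57.143.255) does not contain 14.57.157.113
Longest matching prefix is /19 -> next hop 208.171.121.104.

208.171.121.104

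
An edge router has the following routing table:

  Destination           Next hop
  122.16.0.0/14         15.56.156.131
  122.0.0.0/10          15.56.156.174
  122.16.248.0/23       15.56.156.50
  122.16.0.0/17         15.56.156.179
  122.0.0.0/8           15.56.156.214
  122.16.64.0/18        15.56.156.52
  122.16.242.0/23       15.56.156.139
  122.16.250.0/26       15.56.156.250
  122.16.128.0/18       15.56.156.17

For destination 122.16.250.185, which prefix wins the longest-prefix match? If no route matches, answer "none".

Entries matching 122.16.250.185:
  122.0.0.0/8 (122.0.0.0 - 122.255.255.255)
  122.0.0.0/10 (122.0.0.0 - 122.63.255.255)
  122.16.0.0/14 (122.16.0.0 - 122.19.255.255)
Most specific is 122.16.0.0/14.

122.16.0.0/14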